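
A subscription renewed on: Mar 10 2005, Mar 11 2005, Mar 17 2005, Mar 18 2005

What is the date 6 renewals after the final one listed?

Apr 8 2005

Gaps: 1, 6, 1 days — not constant, but cyclic with period 2.
The events fall on every Thursday and Friday.
Next Thursday: Mar 24 2005.
Next Friday: Mar 25 2005.
The following Thursday is Mar 31 2005.
The following Friday is Apr 1 2005.
The following Thursday is Apr 7 2005.
The following Friday is Apr 8 2005.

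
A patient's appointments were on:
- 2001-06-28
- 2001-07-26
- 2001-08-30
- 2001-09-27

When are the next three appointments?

2001-10-25, 2001-11-29, 2001-12-27

Every date is a Thursday; gaps 28, 35, 28 days.
Each is the last Thursday of its month (at least one falls on the 29th or later, ruling out '4th Thursday').
Last Thursday of October 2001: 2001-10-25.
November 2001 ends with Thursday 2001-11-29.
Last Thursday of December 2001: 2001-12-27.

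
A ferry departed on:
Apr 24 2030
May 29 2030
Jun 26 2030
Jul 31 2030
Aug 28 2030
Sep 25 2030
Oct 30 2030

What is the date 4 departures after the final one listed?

All Wednesdays; the gaps (35, 28, 35, 28, 28, 35) vary with month length.
This is the last Wednesday of each month.
November 2030 ends with Wednesday Nov 27 2030.
Last Wednesday of December 2030: Dec 25 2030.
Last Wednesday of January 2031: Jan 29 2031.
February 2031 ends with Wednesday Feb 26 2031.

Feb 26 2031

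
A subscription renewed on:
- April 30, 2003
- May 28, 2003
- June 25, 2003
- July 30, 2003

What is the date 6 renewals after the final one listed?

These are Wednesdays with 28, 28, 35-day gaps.
Each is the final Wednesday of its month — April 30, 2003 is past the 28th, so '4th Wednesday' doesn't fit.
August 2003 ends with Wednesday August 27, 2003.
Last Wednesday of September 2003: September 24, 2003.
Last Wednesday of October 2003: October 29, 2003.
Last Wednesday of November 2003: November 26, 2003.
December 2003 ends with Wednesday December 31, 2003.
Last Wednesday of January 2004: January 28, 2004.

January 28, 2004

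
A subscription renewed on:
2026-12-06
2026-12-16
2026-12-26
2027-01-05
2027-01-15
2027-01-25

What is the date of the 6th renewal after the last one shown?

2027-03-26

Every event comes 10 days after the last (10, 10, 10, 10, 10).
2027-01-25 + 10 days = 2027-02-04.
2027-02-04 + 10 days = 2027-02-14.
2027-02-14 + 10 days = 2027-02-24.
2027-02-24 + 10 days = 2027-03-06.
2027-03-06 + 10 days = 2027-03-16.
2027-03-16 + 10 days = 2027-03-26.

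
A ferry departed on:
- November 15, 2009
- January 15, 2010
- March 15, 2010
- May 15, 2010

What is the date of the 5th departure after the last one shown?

The day-of-month is always 15 (61, 59, 61 days between events).
So this recurs on the 15th of every 2 months.
Next: July 2010 → July 15, 2010.
Next: September 2010 → September 15, 2010.
November 2010: November 15, 2010.
Next: January 2011 → January 15, 2011.
March 2011: March 15, 2011.

March 15, 2011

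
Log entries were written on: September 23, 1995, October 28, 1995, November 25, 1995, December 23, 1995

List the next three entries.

Gaps: 35, 28, 28 days — a mix of 28 and 35. Every date is a Saturday.
Each is the 4th Saturday of its month.
January 1996 — 4th Saturday is January 27, 1996.
4th Saturday of February 1996: February 24, 1996.
4th Saturday of March 1996: March 23, 1996.

January 27, 1996; February 24, 1996; March 23, 1996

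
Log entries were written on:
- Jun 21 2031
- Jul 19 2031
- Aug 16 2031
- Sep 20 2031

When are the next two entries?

Gaps: 28, 28, 35 days — a mix of 28 and 35. Every date is a Saturday.
Each is the 3rd Saturday of its month.
October 2031 — 3rd Saturday is Oct 18 2031.
3rd Saturday of November 2031: Nov 15 2031.

Oct 18 2031, Nov 15 2031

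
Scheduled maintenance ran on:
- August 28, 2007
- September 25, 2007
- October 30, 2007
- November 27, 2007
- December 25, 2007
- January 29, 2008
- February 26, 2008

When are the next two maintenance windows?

Every date is a Tuesday; gaps 28, 35, 28, 28, 35, 28 days.
Each is the last Tuesday of its month (at least one falls on the 29th or later, ruling out '4th Tuesday').
March 2008 ends with Tuesday March 25, 2008.
April 2008 ends with Tuesday April 29, 2008.

March 25, 2008; April 29, 2008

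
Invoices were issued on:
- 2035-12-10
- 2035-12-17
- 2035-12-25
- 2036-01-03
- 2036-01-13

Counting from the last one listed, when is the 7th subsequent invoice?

Intervals are 7, 8, 9, 10 days — an arithmetic progression with common difference 1.
Next gap: 11 days. 2036-01-13 + 11 days = 2036-01-24.
Next gap: 12 days. 2036-01-24 + 12 days = 2036-02-05.
Next gap: 13 days. 2036-02-05 + 13 days = 2036-02-18.
Next gap: 14 days. 2036-02-18 + 14 days = 2036-03-03.
Next gap: 15 days. 2036-03-03 + 15 days = 2036-03-18.
Next gap: 16 days. 2036-03-18 + 16 days = 2036-04-03.
Next gap: 17 days. 2036-04-03 + 17 days = 2036-04-20.

2036-04-20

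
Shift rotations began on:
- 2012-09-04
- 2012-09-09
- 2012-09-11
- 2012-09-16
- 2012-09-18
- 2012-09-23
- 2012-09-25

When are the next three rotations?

The gap pattern 5, 2, 5, 2, 5, 2 repeats every 2 events.
These are the Tuesdays and Sundays of each week.
The following Sunday is 2012-09-30.
The following Tuesday is 2012-10-02.
The following Sunday is 2012-10-07.

2012-09-30, 2012-10-02, 2012-10-07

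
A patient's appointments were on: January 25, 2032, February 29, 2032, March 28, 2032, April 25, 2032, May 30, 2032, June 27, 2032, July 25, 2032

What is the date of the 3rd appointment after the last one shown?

All Sundays; the gaps (35, 28, 28, 35, 28, 28) vary with month length.
This is the last Sunday of each month.
Last Sunday of August 2032: August 29, 2032.
Last Sunday of September 2032: September 26, 2032.
October 2032 ends with Sunday October 31, 2032.

October 31, 2032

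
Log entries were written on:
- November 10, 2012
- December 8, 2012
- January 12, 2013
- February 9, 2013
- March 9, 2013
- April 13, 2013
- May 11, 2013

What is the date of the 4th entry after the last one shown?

September 14, 2013

These are Saturdays at 28- or 35-day spacing (28, 35, 28, 28, 35, 28).
The pattern: 2nd Saturday of the month.
June 2013 — 2nd Saturday is June 8, 2013.
2nd Saturday of July 2013: July 13, 2013.
August 2013 — 2nd Saturday is August 10, 2013.
September 2013 — 2nd Saturday is September 14, 2013.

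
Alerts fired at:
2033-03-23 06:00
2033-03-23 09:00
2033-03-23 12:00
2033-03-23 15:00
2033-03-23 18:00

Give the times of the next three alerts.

2033-03-23 21:00, 2033-03-24 00:00, 2033-03-24 03:00

Spacing: 3, 3, 3, 3 h — constant 3 h.
2033-03-23 18:00 + 3 h = 2033-03-23 21:00.
2033-03-23 21:00 + 3 h = 2033-03-24 00:00.
2033-03-24 00:00 + 3 h = 2033-03-24 03:00.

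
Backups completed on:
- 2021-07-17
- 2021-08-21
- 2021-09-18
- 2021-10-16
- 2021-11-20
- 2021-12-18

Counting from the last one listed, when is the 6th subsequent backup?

2022-06-18

All dates are Saturdays, 35, 28, 28, 35, 28 days apart.
Specifically, the 3rd Saturday of each month.
3rd Saturday of January 2022: 2022-01-15.
February 2022 — 3rd Saturday is 2022-02-19.
3rd Saturday of March 2022: 2022-03-19.
3rd Saturday of April 2022: 2022-04-16.
May 2022 — 3rd Saturday is 2022-05-21.
3rd Saturday of June 2022: 2022-06-18.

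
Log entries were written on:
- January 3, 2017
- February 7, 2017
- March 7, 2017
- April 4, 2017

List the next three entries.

May 2, 2017; June 6, 2017; July 4, 2017

These are Tuesdays at 28- or 35-day spacing (35, 28, 28).
The pattern: 1st Tuesday of the month.
May 2017 — 1st Tuesday is May 2, 2017.
1st Tuesday of June 2017: June 6, 2017.
July 2017 — 1st Tuesday is July 4, 2017.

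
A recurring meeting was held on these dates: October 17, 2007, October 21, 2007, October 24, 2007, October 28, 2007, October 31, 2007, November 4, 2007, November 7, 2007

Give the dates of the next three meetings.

November 11, 2007; November 14, 2007; November 18, 2007

Gaps: 4, 3, 4, 3, 4, 3 days — not constant, but cyclic with period 2.
The events fall on every Wednesday and Sunday.
Next Sunday: November 11, 2007.
Next Wednesday: November 14, 2007.
Next Sunday: November 18, 2007.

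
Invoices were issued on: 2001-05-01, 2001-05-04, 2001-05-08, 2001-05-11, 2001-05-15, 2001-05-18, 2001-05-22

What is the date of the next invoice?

The gap pattern 3, 4, 3, 4, 3, 4 repeats every 2 events.
These are the Tuesdays and Fridays of each week.
Next Friday: 2001-05-25.

2001-05-25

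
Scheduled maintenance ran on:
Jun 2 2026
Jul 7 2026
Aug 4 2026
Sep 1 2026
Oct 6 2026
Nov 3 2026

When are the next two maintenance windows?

Dec 1 2026, Jan 5 2027

Gaps: 35, 28, 28, 35, 28 days — a mix of 28 and 35. Every date is a Tuesday.
Each is the 1st Tuesday of its month.
December 2026 — 1st Tuesday is Dec 1 2026.
January 2027 — 1st Tuesday is Jan 5 2027.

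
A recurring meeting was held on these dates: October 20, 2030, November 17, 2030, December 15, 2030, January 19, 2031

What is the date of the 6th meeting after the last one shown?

These are Sundays at 28- or 35-day spacing (28, 28, 35).
The pattern: 3rd Sunday of the month.
February 2031 — 3rd Sunday is February 16, 2031.
3rd Sunday of March 2031: March 16, 2031.
3rd Sunday of April 2031: April 20, 2031.
3rd Sunday of May 2031: May 18, 2031.
June 2031 — 3rd Sunday is June 15, 2031.
3rd Sunday of July 2031: July 20, 2031.

July 20, 2031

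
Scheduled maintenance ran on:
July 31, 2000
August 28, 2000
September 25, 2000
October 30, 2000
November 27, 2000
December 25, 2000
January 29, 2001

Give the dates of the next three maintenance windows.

February 26, 2001; March 26, 2001; April 30, 2001

These are Mondays with 28, 28, 35, 28, 28, 35-day gaps.
Each is the final Monday of its month — July 31, 2000 is past the 28th, so '4th Monday' doesn't fit.
February 2001 ends with Monday February 26, 2001.
Last Monday of March 2001: March 26, 2001.
Last Monday of April 2001: April 30, 2001.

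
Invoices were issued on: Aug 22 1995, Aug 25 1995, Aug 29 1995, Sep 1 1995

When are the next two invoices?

Sep 5 1995, Sep 8 1995

Every event lands on a Tuesday or Friday (gaps cycle 3, 4, 3).
So the schedule is: every Tuesday and Friday.
The following Tuesday is Sep 5 1995.
The following Friday is Sep 8 1995.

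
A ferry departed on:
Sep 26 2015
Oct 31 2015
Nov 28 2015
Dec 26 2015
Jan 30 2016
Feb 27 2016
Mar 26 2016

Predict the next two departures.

Apr 30 2016, May 28 2016

Every date is a Saturday; gaps 35, 28, 28, 35, 28, 28 days.
Each is the last Saturday of its month (at least one falls on the 29th or later, ruling out '4th Saturday').
Last Saturday of April 2016: Apr 30 2016.
May 2016 ends with Saturday May 28 2016.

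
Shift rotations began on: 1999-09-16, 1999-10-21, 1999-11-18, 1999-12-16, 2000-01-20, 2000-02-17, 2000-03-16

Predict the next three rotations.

2000-04-20, 2000-05-18, 2000-06-15

These are Thursdays at 28- or 35-day spacing (35, 28, 28, 35, 28, 28).
The pattern: 3rd Thursday of the month.
April 2000 — 3rd Thursday is 2000-04-20.
3rd Thursday of May 2000: 2000-05-18.
June 2000 — 3rd Thursday is 2000-06-15.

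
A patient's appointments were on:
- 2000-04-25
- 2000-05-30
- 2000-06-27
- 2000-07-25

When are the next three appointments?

2000-08-29, 2000-09-26, 2000-10-31

All Tuesdays; the gaps (35, 28, 28) vary with month length.
This is the last Tuesday of each month.
Last Tuesday of August 2000: 2000-08-29.
September 2000 ends with Tuesday 2000-09-26.
Last Tuesday of October 2000: 2000-10-31.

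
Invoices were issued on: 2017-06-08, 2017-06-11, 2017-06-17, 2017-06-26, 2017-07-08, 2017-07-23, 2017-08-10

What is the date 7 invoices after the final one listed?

Intervals are 3, 6, 9, 12, 15, 18 days — an arithmetic progression with common difference 3.
Next gap: 21 days. 2017-08-10 + 21 days = 2017-08-31.
Next gap: 24 days. 2017-08-31 + 24 days = 2017-09-24.
Next gap: 27 days. 2017-09-24 + 27 days = 2017-10-21.
Next gap: 30 days. 2017-10-21 + 30 days = 2017-11-20.
Next gap: 33 days. 2017-11-20 + 33 days = 2017-12-23.
Next gap: 36 days. 2017-12-23 + 36 days = 2018-01-28.
Next gap: 39 days. 2018-01-28 + 39 days = 2018-03-08.

2018-03-08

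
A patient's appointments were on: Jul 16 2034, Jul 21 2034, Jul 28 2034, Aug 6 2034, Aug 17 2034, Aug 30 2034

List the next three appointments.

Gaps: 5, 7, 9, 11, 13 days — each gap is 2 larger than the previous one.
Next gap: 15 days. Aug 30 2034 + 15 days = Sep 14 2034.
Next gap: 17 days. Sep 14 2034 + 17 days = Oct 1 2034.
Next gap: 19 days. Oct 1 2034 + 19 days = Oct 20 2034.

Sep 14 2034, Oct 1 2034, Oct 20 2034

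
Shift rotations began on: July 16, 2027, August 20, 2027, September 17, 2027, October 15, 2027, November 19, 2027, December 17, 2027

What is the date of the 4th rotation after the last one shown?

April 21, 2028

These are Fridays at 28- or 35-day spacing (35, 28, 28, 35, 28).
The pattern: 3rd Friday of the month.
January 2028 — 3rd Friday is January 21, 2028.
February 2028 — 3rd Friday is February 18, 2028.
March 2028 — 3rd Friday is March 17, 2028.
April 2028 — 3rd Friday is April 21, 2028.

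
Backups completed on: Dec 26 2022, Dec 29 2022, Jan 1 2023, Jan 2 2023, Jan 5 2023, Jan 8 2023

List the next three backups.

Gaps: 3, 3, 1, 3, 3 days — not constant, but cyclic with period 3.
The events fall on every Monday, Thursday and Sunday.
The following Monday is Jan 9 2023.
The following Thursday is Jan 12 2023.
Next Sunday: Jan 15 2023.

Jan 9 2023, Jan 12 2023, Jan 15 2023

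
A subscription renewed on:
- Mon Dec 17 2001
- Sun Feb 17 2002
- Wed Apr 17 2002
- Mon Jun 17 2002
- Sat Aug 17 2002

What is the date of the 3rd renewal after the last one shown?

Mon Feb 17 2003

Gaps: 62, 59, 61, 61 days — not constant. Every event is on the 17th of the month.
Pattern: the 17th of every 2 months.
October 2002: Thu Oct 17 2002.
Next: December 2002 → Tue Dec 17 2002.
Next: February 2003 → Mon Feb 17 2003.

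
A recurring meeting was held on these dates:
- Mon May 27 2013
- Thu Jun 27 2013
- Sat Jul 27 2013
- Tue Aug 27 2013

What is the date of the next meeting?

Fri Sep 27 2013

The day-of-month is always 27 (31, 30, 31 days between events).
So this recurs on the 27th of each month.
September 2013: Fri Sep 27 2013.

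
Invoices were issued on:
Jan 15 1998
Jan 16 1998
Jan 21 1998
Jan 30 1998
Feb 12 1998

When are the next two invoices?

Mar 1 1998, Mar 22 1998

Gaps: 1, 5, 9, 13 days — each gap is 4 larger than the previous one.
Next gap: 17 days. Feb 12 1998 + 17 days = Mar 1 1998.
Next gap: 21 days. Mar 1 1998 + 21 days = Mar 22 1998.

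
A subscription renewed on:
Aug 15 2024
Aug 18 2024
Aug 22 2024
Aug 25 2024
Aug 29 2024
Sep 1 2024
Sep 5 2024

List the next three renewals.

Gaps: 3, 4, 3, 4, 3, 4 days — not constant, but cyclic with period 2.
The events fall on every Thursday and Sunday.
The following Sunday is Sep 8 2024.
The following Thursday is Sep 12 2024.
The following Sunday is Sep 15 2024.

Sep 8 2024, Sep 12 2024, Sep 15 2024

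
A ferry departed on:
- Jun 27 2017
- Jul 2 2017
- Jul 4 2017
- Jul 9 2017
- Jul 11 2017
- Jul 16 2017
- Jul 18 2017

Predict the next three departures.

Gaps: 5, 2, 5, 2, 5, 2 days — not constant, but cyclic with period 2.
The events fall on every Tuesday and Sunday.
The following Sunday is Jul 23 2017.
The following Tuesday is Jul 25 2017.
Next Sunday: Jul 30 2017.

Jul 23 2017, Jul 25 2017, Jul 30 2017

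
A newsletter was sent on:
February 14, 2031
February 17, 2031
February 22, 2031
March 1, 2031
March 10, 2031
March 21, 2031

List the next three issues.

April 3, 2031; April 18, 2031; May 5, 2031

Gaps: 3, 5, 7, 9, 11 days — each gap is 2 larger than the previous one.
Next gap: 13 days. March 21, 2031 + 13 days = April 3, 2031.
Next gap: 15 days. April 3, 2031 + 15 days = April 18, 2031.
Next gap: 17 days. April 18, 2031 + 17 days = May 5, 2031.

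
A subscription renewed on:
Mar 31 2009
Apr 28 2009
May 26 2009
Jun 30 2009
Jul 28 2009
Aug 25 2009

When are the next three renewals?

These are Tuesdays with 28, 28, 35, 28, 28-day gaps.
Each is the final Tuesday of its month — Mar 31 2009 is past the 28th, so '4th Tuesday' doesn't fit.
September 2009 ends with Tuesday Sep 29 2009.
October 2009 ends with Tuesday Oct 27 2009.
November 2009 ends with Tuesday Nov 24 2009.

Sep 29 2009, Oct 27 2009, Nov 24 2009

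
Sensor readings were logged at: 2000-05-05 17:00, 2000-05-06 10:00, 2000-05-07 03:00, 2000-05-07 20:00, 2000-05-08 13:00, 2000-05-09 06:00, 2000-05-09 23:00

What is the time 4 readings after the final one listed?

2000-05-12 19:00

Gaps: 17, 17, 17, 17, 17, 17 hours — each event is 17 hours after the previous one.
2000-05-09 23:00 + 17 h = 2000-05-10 16:00.
2000-05-10 16:00 + 17 h = 2000-05-11 09:00.
2000-05-11 09:00 + 17 h = 2000-05-12 02:00.
2000-05-12 02:00 + 17 h = 2000-05-12 19:00.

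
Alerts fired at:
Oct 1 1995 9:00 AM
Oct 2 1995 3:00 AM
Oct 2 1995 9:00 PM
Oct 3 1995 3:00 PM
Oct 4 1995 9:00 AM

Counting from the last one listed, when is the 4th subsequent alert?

Oct 7 1995 9:00 AM

The interval is a steady 18 hours (18, 18, 18, 18).
Oct 4 1995 9:00 AM + 18 h = Oct 5 1995 3:00 AM.
Oct 5 1995 3:00 AM + 18 h = Oct 5 1995 9:00 PM.
Oct 5 1995 9:00 PM + 18 h = Oct 6 1995 3:00 PM.
Oct 6 1995 3:00 PM + 18 h = Oct 7 1995 9:00 AM.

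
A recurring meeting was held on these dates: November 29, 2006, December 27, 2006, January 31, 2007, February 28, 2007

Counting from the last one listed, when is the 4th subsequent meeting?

June 27, 2007

Every date is a Wednesday; gaps 28, 35, 28 days.
Each is the last Wednesday of its month (at least one falls on the 29th or later, ruling out '4th Wednesday').
March 2007 ends with Wednesday March 28, 2007.
April 2007 ends with Wednesday April 25, 2007.
Last Wednesday of May 2007: May 30, 2007.
Last Wednesday of June 2007: June 27, 2007.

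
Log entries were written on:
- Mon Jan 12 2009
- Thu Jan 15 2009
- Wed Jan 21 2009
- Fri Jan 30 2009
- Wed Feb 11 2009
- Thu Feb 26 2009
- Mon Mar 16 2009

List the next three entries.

Gaps: 3, 6, 9, 12, 15, 18 days — each gap is 3 larger than the previous one.
Next gap: 21 days. Mon Mar 16 2009 + 21 days = Mon Apr 6 2009.
Next gap: 24 days. Mon Apr 6 2009 + 24 days = Thu Apr 30 2009.
Next gap: 27 days. Thu Apr 30 2009 + 27 days = Wed May 27 2009.

Mon Apr 6 2009, Thu Apr 30 2009, Wed May 27 2009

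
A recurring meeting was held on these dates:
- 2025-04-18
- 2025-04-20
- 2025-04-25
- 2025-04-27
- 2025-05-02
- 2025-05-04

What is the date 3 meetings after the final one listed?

Every event lands on a Friday or Sunday (gaps cycle 2, 5, 2, 5, 2).
So the schedule is: every Friday and Sunday.
Next Friday: 2025-05-09.
Next Sunday: 2025-05-11.
The following Friday is 2025-05-16.

2025-05-16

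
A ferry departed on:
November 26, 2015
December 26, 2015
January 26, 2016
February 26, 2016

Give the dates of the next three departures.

The day-of-month is always 26 (30, 31, 31 days between events).
So this recurs on the 26th of each month.
Next: March 2016 → March 26, 2016.
April 2016: April 26, 2016.
Next: May 2016 → May 26, 2016.

March 26, 2016; April 26, 2016; May 26, 2016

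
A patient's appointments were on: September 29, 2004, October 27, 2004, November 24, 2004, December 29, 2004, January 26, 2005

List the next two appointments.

February 23, 2005; March 30, 2005

These are Wednesdays with 28, 28, 35, 28-day gaps.
Each is the final Wednesday of its month — September 29, 2004 is past the 28th, so '4th Wednesday' doesn't fit.
Last Wednesday of February 2005: February 23, 2005.
Last Wednesday of March 2005: March 30, 2005.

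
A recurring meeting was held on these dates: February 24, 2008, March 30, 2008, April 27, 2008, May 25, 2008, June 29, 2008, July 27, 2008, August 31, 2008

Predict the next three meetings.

All Sundays; the gaps (35, 28, 28, 35, 28, 35) vary with month length.
This is the last Sunday of each month.
September 2008 ends with Sunday September 28, 2008.
Last Sunday of October 2008: October 26, 2008.
Last Sunday of November 2008: November 30, 2008.

September 28, 2008; October 26, 2008; November 30, 2008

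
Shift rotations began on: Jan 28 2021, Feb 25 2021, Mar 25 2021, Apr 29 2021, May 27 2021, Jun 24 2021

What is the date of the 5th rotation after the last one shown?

These are Thursdays with 28, 28, 35, 28, 28-day gaps.
Each is the final Thursday of its month — Apr 29 2021 is past the 28th, so '4th Thursday' doesn't fit.
July 2021 ends with Thursday Jul 29 2021.
August 2021 ends with Thursday Aug 26 2021.
Last Thursday of September 2021: Sep 30 2021.
October 2021 ends with Thursday Oct 28 2021.
Last Thursday of November 2021: Nov 25 2021.

Nov 25 2021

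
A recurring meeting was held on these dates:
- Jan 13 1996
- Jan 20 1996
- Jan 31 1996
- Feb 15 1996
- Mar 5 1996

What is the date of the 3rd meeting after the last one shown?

Intervals are 7, 11, 15, 19 days — an arithmetic progression with common difference 4.
Next gap: 23 days. Mar 5 1996 + 23 days = Mar 28 1996.
Next gap: 27 days. Mar 28 1996 + 27 days = Apr 24 1996.
Next gap: 31 days. Apr 24 1996 + 31 days = May 25 1996.

May 25 1996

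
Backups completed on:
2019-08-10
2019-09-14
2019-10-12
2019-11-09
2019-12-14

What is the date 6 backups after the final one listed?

These are Saturdays at 28- or 35-day spacing (35, 28, 28, 35).
The pattern: 2nd Saturday of the month.
2nd Saturday of January 2020: 2020-01-11.
2nd Saturday of February 2020: 2020-02-08.
March 2020 — 2nd Saturday is 2020-03-14.
2nd Saturday of April 2020: 2020-04-11.
May 2020 — 2nd Saturday is 2020-05-09.
June 2020 — 2nd Saturday is 2020-06-13.

2020-06-13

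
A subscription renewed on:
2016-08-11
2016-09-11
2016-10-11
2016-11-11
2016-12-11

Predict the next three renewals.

Each date is the 11th; the gaps (31, 30, 31, 30) track the month lengths.
The rule is the 11th of each month.
January 2017: 2017-01-11.
Next: February 2017 → 2017-02-11.
March 2017: 2017-03-11.

2017-01-11, 2017-02-11, 2017-03-11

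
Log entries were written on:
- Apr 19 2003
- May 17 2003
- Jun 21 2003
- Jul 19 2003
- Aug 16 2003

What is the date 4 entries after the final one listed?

Gaps: 28, 35, 28, 28 days — a mix of 28 and 35. Every date is a Saturday.
Each is the 3rd Saturday of its month.
3rd Saturday of September 2003: Sep 20 2003.
October 2003 — 3rd Saturday is Oct 18 2003.
3rd Saturday of November 2003: Nov 15 2003.
3rd Saturday of December 2003: Dec 20 2003.

Dec 20 2003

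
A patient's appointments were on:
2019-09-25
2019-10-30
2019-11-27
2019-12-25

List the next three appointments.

All Wednesdays; the gaps (35, 28, 28) vary with month length.
This is the last Wednesday of each month.
Last Wednesday of January 2020: 2020-01-29.
February 2020 ends with Wednesday 2020-02-26.
Last Wednesday of March 2020: 2020-03-25.

2020-01-29, 2020-02-26, 2020-03-25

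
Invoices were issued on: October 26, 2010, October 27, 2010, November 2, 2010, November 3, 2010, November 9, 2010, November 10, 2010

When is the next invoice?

November 16, 2010

Every event lands on a Tuesday or Wednesday (gaps cycle 1, 6, 1, 6, 1).
So the schedule is: every Tuesday and Wednesday.
The following Tuesday is November 16, 2010.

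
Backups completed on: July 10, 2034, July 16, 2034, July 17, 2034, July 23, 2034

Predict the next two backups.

July 24, 2034; July 30, 2034

Gaps: 6, 1, 6 days — not constant, but cyclic with period 2.
The events fall on every Monday and Sunday.
Next Monday: July 24, 2034.
The following Sunday is July 30, 2034.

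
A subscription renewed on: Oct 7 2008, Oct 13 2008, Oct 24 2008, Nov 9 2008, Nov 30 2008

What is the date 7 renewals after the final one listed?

The spacing grows by 5 each time: 6, 11, 16, 21 days.
Next gap: 26 days. Nov 30 2008 + 26 days = Dec 26 2008.
Next gap: 31 days. Dec 26 2008 + 31 days = Jan 26 2009.
Next gap: 36 days. Jan 26 2009 + 36 days = Mar 3 2009.
Next gap: 41 days. Mar 3 2009 + 41 days = Apr 13 2009.
Next gap: 46 days. Apr 13 2009 + 46 days = May 29 2009.
Next gap: 51 days. May 29 2009 + 51 days = Jul 19 2009.
Next gap: 56 days. Jul 19 2009 + 56 days = Sep 13 2009.

Sep 13 2009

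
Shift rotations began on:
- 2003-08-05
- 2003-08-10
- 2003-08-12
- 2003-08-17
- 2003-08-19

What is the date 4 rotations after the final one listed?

2003-09-02

Every event lands on a Tuesday or Sunday (gaps cycle 5, 2, 5, 2).
So the schedule is: every Tuesday and Sunday.
Next Sunday: 2003-08-24.
The following Tuesday is 2003-08-26.
Next Sunday: 2003-08-31.
Next Tuesday: 2003-09-02.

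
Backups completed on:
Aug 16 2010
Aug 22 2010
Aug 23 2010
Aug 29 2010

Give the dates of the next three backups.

Gaps: 6, 1, 6 days — not constant, but cyclic with period 2.
The events fall on every Monday and Sunday.
Next Monday: Aug 30 2010.
Next Sunday: Sep 5 2010.
The following Monday is Sep 6 2010.

Aug 30 2010, Sep 5 2010, Sep 6 2010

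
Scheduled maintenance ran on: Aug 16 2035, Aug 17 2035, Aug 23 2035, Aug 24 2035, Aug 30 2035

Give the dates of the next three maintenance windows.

Aug 31 2035, Sep 6 2035, Sep 7 2035

The gap pattern 1, 6, 1, 6 repeats every 2 events.
These are the Thursdays and Fridays of each week.
The following Friday is Aug 31 2035.
Next Thursday: Sep 6 2035.
The following Friday is Sep 7 2035.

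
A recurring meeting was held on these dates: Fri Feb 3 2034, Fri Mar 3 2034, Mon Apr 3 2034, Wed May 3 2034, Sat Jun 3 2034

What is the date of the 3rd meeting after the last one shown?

The day-of-month is always 3 (28, 31, 30, 31 days between events).
So this recurs on the 3rd of each month.
July 2034: Mon Jul 3 2034.
August 2034: Thu Aug 3 2034.
September 2034: Sun Sep 3 2034.

Sun Sep 3 2034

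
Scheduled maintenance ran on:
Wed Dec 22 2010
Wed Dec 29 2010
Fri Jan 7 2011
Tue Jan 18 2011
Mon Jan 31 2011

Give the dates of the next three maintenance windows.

Gaps: 7, 9, 11, 13 days — each gap is 2 larger than the previous one.
Next gap: 15 days. Mon Jan 31 2011 + 15 days = Tue Feb 15 2011.
Next gap: 17 days. Tue Feb 15 2011 + 17 days = Fri Mar 4 2011.
Next gap: 19 days. Fri Mar 4 2011 + 19 days = Wed Mar 23 2011.

Tue Feb 15 2011, Fri Mar 4 2011, Wed Mar 23 2011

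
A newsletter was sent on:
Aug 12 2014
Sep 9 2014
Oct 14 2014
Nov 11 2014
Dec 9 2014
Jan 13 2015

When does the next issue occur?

Gaps: 28, 35, 28, 28, 35 days — a mix of 28 and 35. Every date is a Tuesday.
Each is the 2nd Tuesday of its month.
2nd Tuesday of February 2015: Feb 10 2015.

Feb 10 2015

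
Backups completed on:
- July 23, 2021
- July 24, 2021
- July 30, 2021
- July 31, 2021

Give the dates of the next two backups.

August 6, 2021; August 7, 2021

Every event lands on a Friday or Saturday (gaps cycle 1, 6, 1).
So the schedule is: every Friday and Saturday.
Next Friday: August 6, 2021.
Next Saturday: August 7, 2021.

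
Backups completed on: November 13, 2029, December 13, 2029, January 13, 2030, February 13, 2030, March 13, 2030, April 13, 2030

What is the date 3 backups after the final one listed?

The day-of-month is always 13 (30, 31, 31, 28, 31 days between events).
So this recurs on the 13th of each month.
Next: May 2030 → May 13, 2030.
Next: June 2030 → June 13, 2030.
Next: July 2030 → July 13, 2030.

July 13, 2030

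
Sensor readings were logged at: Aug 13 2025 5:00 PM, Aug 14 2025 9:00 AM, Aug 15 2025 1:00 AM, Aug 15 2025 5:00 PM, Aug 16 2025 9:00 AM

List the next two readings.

The interval is a steady 16 hours (16, 16, 16, 16).
Aug 16 2025 9:00 AM + 16 h = Aug 17 2025 1:00 AM.
Aug 17 2025 1:00 AM + 16 h = Aug 17 2025 5:00 PM.

Aug 17 2025 1:00 AM, Aug 17 2025 5:00 PM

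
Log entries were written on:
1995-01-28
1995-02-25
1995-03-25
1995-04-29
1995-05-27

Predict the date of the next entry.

1995-06-24

These are Saturdays with 28, 28, 35, 28-day gaps.
Each is the final Saturday of its month — 1995-04-29 is past the 28th, so '4th Saturday' doesn't fit.
Last Saturday of June 1995: 1995-06-24.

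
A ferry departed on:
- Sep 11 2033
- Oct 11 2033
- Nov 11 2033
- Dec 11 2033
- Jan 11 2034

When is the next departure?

Feb 11 2034

Each date is the 11th; the gaps (30, 31, 30, 31) track the month lengths.
The rule is the 11th of each month.
February 2034: Feb 11 2034.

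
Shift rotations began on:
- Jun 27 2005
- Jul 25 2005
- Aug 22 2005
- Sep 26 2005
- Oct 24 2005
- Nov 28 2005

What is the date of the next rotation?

Gaps: 28, 28, 35, 28, 35 days — a mix of 28 and 35. Every date is a Monday.
Each is the 4th Monday of its month.
December 2005 — 4th Monday is Dec 26 2005.

Dec 26 2005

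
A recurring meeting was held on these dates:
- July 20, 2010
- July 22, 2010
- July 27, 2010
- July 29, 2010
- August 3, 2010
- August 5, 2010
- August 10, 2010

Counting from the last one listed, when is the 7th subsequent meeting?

Gaps: 2, 5, 2, 5, 2, 5 days — not constant, but cyclic with period 2.
The events fall on every Tuesday and Thursday.
The following Thursday is August 12, 2010.
Next Tuesday: August 17, 2010.
Next Thursday: August 19, 2010.
Next Tuesday: August 24, 2010.
The following Thursday is August 26, 2010.
Next Tuesday: August 31, 2010.
The following Thursday is September 2, 2010.

September 2, 2010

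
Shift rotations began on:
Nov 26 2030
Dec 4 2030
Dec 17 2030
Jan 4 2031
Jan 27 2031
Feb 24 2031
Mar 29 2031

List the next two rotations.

Intervals are 8, 13, 18, 23, 28, 33 days — an arithmetic progression with common difference 5.
Next gap: 38 days. Mar 29 2031 + 38 days = May 6 2031.
Next gap: 43 days. May 6 2031 + 43 days = Jun 18 2031.

May 6 2031, Jun 18 2031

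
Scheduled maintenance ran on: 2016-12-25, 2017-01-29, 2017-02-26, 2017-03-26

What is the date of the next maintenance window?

All Sundays; the gaps (35, 28, 28) vary with month length.
This is the last Sunday of each month.
April 2017 ends with Sunday 2017-04-30.

2017-04-30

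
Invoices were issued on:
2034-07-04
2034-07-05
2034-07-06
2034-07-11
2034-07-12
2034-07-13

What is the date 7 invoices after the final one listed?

2034-08-01

The gap pattern 1, 1, 5, 1, 1 repeats every 3 events.
These are the Tuesdays, Wednesdays and Thursdays of each week.
The following Tuesday is 2034-07-18.
The following Wednesday is 2034-07-19.
Next Thursday: 2034-07-20.
The following Tuesday is 2034-07-25.
The following Wednesday is 2034-07-26.
Next Thursday: 2034-07-27.
The following Tuesday is 2034-08-01.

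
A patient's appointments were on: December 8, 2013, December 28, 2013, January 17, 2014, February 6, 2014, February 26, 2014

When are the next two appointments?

March 18, 2014; April 7, 2014

Every event comes 20 days after the last (20, 20, 20, 20).
February 26, 2014 + 20 days = March 18, 2014.
March 18, 2014 + 20 days = April 7, 2014.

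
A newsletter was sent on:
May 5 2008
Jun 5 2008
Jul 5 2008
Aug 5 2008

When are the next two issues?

Sep 5 2008, Oct 5 2008

Gaps: 31, 30, 31 days — not constant. Every event is on the 5th of the month.
Pattern: the 5th of each month.
September 2008: Sep 5 2008.
Next: October 2008 → Oct 5 2008.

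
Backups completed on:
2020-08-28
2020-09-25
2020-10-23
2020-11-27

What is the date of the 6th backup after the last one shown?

These are Fridays at 28- or 35-day spacing (28, 28, 35).
The pattern: 4th Friday of the month.
December 2020 — 4th Friday is 2020-12-25.
4th Friday of January 2021: 2021-01-22.
February 2021 — 4th Friday is 2021-02-26.
4th Friday of March 2021: 2021-03-26.
4th Friday of April 2021: 2021-04-23.
May 2021 — 4th Friday is 2021-05-28.

2021-05-28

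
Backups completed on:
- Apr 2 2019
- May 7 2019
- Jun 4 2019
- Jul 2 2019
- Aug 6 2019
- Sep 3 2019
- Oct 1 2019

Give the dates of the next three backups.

Nov 5 2019, Dec 3 2019, Jan 7 2020

Gaps: 35, 28, 28, 35, 28, 28 days — a mix of 28 and 35. Every date is a Tuesday.
Each is the 1st Tuesday of its month.
1st Tuesday of November 2019: Nov 5 2019.
December 2019 — 1st Tuesday is Dec 3 2019.
January 2020 — 1st Tuesday is Jan 7 2020.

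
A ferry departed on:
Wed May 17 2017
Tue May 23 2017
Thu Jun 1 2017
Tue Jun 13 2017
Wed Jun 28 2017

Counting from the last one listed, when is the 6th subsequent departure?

Tue Nov 28 2017

Intervals are 6, 9, 12, 15 days — an arithmetic progression with common difference 3.
Next gap: 18 days. Wed Jun 28 2017 + 18 days = Sun Jul 16 2017.
Next gap: 21 days. Sun Jul 16 2017 + 21 days = Sun Aug 6 2017.
Next gap: 24 days. Sun Aug 6 2017 + 24 days = Wed Aug 30 2017.
Next gap: 27 days. Wed Aug 30 2017 + 27 days = Tue Sep 26 2017.
Next gap: 30 days. Tue Sep 26 2017 + 30 days = Thu Oct 26 2017.
Next gap: 33 days. Thu Oct 26 2017 + 33 days = Tue Nov 28 2017.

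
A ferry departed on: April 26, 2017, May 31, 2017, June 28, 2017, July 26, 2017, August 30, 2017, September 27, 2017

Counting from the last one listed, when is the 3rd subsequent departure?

These are Wednesdays with 35, 28, 28, 35, 28-day gaps.
Each is the final Wednesday of its month — May 31, 2017 is past the 28th, so '4th Wednesday' doesn't fit.
October 2017 ends with Wednesday October 25, 2017.
November 2017 ends with Wednesday November 29, 2017.
Last Wednesday of December 2017: December 27, 2017.

December 27, 2017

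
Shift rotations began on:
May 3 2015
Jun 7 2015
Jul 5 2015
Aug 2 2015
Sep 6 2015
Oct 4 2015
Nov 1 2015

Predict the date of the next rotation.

Gaps: 35, 28, 28, 35, 28, 28 days — a mix of 28 and 35. Every date is a Sunday.
Each is the 1st Sunday of its month.
December 2015 — 1st Sunday is Dec 6 2015.

Dec 6 2015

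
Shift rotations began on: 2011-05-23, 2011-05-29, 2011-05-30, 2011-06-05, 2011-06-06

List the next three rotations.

2011-06-12, 2011-06-13, 2011-06-19

Gaps: 6, 1, 6, 1 days — not constant, but cyclic with period 2.
The events fall on every Monday and Sunday.
The following Sunday is 2011-06-12.
The following Monday is 2011-06-13.
The following Sunday is 2011-06-19.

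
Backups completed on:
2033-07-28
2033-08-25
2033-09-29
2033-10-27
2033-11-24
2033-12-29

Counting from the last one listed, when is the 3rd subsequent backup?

All Thursdays; the gaps (28, 35, 28, 28, 35) vary with month length.
This is the last Thursday of each month.
January 2034 ends with Thursday 2034-01-26.
Last Thursday of February 2034: 2034-02-23.
Last Thursday of March 2034: 2034-03-30.

2034-03-30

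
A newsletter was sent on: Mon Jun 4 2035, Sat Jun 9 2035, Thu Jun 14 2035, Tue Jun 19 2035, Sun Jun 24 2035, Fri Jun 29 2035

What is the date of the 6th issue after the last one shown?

Sun Jul 29 2035

Gaps between consecutive events: 5, 5, 5, 5, 5 days — a constant 5-day interval.
Fri Jun 29 2035 + 5 days = Wed Jul 4 2035.
Wed Jul 4 2035 + 5 days = Mon Jul 9 2035.
Mon Jul 9 2035 + 5 days = Sat Jul 14 2035.
Sat Jul 14 2035 + 5 days = Thu Jul 19 2035.
Thu Jul 19 2035 + 5 days = Tue Jul 24 2035.
Tue Jul 24 2035 + 5 days = Sun Jul 29 2035.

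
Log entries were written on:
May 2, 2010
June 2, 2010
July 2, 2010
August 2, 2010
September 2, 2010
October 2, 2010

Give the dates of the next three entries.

November 2, 2010; December 2, 2010; January 2, 2011

Gaps: 31, 30, 31, 31, 30 days — not constant. Every event is on the 2nd of the month.
Pattern: the 2nd of each month.
November 2010: November 2, 2010.
Next: December 2010 → December 2, 2010.
January 2011: January 2, 2011.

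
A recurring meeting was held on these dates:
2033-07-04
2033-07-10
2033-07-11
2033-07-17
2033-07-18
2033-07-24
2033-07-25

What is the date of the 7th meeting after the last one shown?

Every event lands on a Monday or Sunday (gaps cycle 6, 1, 6, 1, 6, 1).
So the schedule is: every Monday and Sunday.
The following Sunday is 2033-07-31.
Next Monday: 2033-08-01.
Next Sunday: 2033-08-07.
Next Monday: 2033-08-08.
Next Sunday: 2033-08-14.
Next Monday: 2033-08-15.
The following Sunday is 2033-08-21.

2033-08-21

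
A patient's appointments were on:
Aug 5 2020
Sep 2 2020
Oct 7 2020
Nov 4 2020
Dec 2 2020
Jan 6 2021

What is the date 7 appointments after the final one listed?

Gaps: 28, 35, 28, 28, 35 days — a mix of 28 and 35. Every date is a Wednesday.
Each is the 1st Wednesday of its month.
1st Wednesday of February 2021: Feb 3 2021.
March 2021 — 1st Wednesday is Mar 3 2021.
April 2021 — 1st Wednesday is Apr 7 2021.
May 2021 — 1st Wednesday is May 5 2021.
1st Wednesday of June 2021: Jun 2 2021.
1st Wednesday of July 2021: Jul 7 2021.
August 2021 — 1st Wednesday is Aug 4 2021.

Aug 4 2021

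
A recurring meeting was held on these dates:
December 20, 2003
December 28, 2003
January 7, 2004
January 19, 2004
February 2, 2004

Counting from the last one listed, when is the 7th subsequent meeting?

July 5, 2004

Intervals are 8, 10, 12, 14 days — an arithmetic progression with common difference 2.
Next gap: 16 days. February 2, 2004 + 16 days = February 18, 2004.
Next gap: 18 days. February 18, 2004 + 18 days = March 7, 2004.
Next gap: 20 days. March 7, 2004 + 20 days = March 27, 2004.
Next gap: 22 days. March 27, 2004 + 22 days = April 18, 2004.
Next gap: 24 days. April 18, 2004 + 24 days = May 12, 2004.
Next gap: 26 days. May 12, 2004 + 26 days = June 7, 2004.
Next gap: 28 days. June 7, 2004 + 28 days = July 5, 2004.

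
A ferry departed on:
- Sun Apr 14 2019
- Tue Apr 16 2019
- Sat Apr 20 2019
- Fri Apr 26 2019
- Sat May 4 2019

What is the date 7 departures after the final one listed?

The spacing grows by 2 each time: 2, 4, 6, 8 days.
Next gap: 10 days. Sat May 4 2019 + 10 days = Tue May 14 2019.
Next gap: 12 days. Tue May 14 2019 + 12 days = Sun May 26 2019.
Next gap: 14 days. Sun May 26 2019 + 14 days = Sun Jun 9 2019.
Next gap: 16 days. Sun Jun 9 2019 + 16 days = Tue Jun 25 2019.
Next gap: 18 days. Tue Jun 25 2019 + 18 days = Sat Jul 13 2019.
Next gap: 20 days. Sat Jul 13 2019 + 20 days = Fri Aug 2 2019.
Next gap: 22 days. Fri Aug 2 2019 + 22 days = Sat Aug 24 2019.

Sat Aug 24 2019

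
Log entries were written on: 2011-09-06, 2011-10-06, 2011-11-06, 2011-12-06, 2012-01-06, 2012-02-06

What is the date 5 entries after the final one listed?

Gaps: 30, 31, 30, 31, 31 days — not constant. Every event is on the 6th of the month.
Pattern: the 6th of each month.
March 2012: 2012-03-06.
April 2012: 2012-04-06.
May 2012: 2012-05-06.
June 2012: 2012-06-06.
July 2012: 2012-07-06.

2012-07-06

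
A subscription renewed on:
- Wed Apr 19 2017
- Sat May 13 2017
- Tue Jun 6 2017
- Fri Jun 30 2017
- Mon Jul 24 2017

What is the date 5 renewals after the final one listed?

Every event comes 24 days after the last (24, 24, 24, 24).
Mon Jul 24 2017 + 24 days = Thu Aug 17 2017.
Thu Aug 17 2017 + 24 days = Sun Sep 10 2017.
Sun Sep 10 2017 + 24 days = Wed Oct 4 2017.
Wed Oct 4 2017 + 24 days = Sat Oct 28 2017.
Sat Oct 28 2017 + 24 days = Tue Nov 21 2017.

Tue Nov 21 2017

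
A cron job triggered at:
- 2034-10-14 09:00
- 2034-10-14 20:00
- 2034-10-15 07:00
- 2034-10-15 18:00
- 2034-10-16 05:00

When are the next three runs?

2034-10-16 16:00, 2034-10-17 03:00, 2034-10-17 14:00

Gaps: 11, 11, 11, 11 hours — each event is 11 hours after the previous one.
2034-10-16 05:00 + 11 h = 2034-10-16 16:00.
2034-10-16 16:00 + 11 h = 2034-10-17 03:00.
2034-10-17 03:00 + 11 h = 2034-10-17 14:00.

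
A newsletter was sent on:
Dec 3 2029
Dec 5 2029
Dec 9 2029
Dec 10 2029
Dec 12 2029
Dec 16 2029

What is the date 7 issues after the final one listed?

The gap pattern 2, 4, 1, 2, 4 repeats every 3 events.
These are the Mondays, Wednesdays and Sundays of each week.
The following Monday is Dec 17 2029.
Next Wednesday: Dec 19 2029.
Next Sunday: Dec 23 2029.
The following Monday is Dec 24 2029.
The following Wednesday is Dec 26 2029.
Next Sunday: Dec 30 2029.
Next Monday: Dec 31 2029.

Dec 31 2029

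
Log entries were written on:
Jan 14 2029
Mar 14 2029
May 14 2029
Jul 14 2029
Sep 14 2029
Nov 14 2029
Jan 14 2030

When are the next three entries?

Mar 14 2030, May 14 2030, Jul 14 2030

Gaps: 59, 61, 61, 62, 61, 61 days — not constant. Every event is on the 14th of the month.
Pattern: the 14th of every 2 months.
March 2030: Mar 14 2030.
May 2030: May 14 2030.
Next: July 2030 → Jul 14 2030.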